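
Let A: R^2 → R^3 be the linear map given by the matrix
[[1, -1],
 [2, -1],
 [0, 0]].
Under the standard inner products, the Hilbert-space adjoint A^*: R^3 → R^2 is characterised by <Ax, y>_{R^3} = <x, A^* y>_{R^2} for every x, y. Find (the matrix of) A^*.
A^* = A^T =
[[1, 2, 0],
 [-1, -1, 0]]

For real matrices with standard dot products, the defining identity <Ax, y> = <x, A^* y> gives (Ax)^T y = x^T (A^*) y, i.e. x^T A^T y = x^T (A^*) y. Since this holds for all x, y, we must have A^* = A^T. Therefore
A^* =
[[1, 2, 0],
 [-1, -1, 0]].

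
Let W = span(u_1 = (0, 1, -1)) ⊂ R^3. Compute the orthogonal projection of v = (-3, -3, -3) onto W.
proj_W(v) = (0, 0, 0)

Set up U = [u_1 | ... | u_1] ∈ R^(3×1). The projector onto W = col(U) is P = U (U^T U)^(-1) U^T.
Compute U^T U =
  [2],
and U^T v = (0).
Solve U^T U · c = U^T v for the coefficients: c = (0). The projection is proj_W(v) = U c.
Check: (v - proj_W(v)) · u_1 = 0  (should be 0).
Result: proj_W(v) = (0, 0, 0).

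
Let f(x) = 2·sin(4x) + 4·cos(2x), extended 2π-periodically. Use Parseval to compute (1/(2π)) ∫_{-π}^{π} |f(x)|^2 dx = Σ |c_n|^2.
Σ |c_n|^2 = 10

Expand |f|^2 and use orthogonality of {sin(nx), cos(mx)} on [-π, π]:
  ∫_{-π}^{π} sin(nx)^2 dx = π, ∫ cos(mx)^2 dx = π, and cross terms integrate to 0.
So ∫_{-π}^{π} f(x)^2 dx = 2^2 · π + 4^2 · π = (4 + 16)π.
Divide by 2π: (4 + 16)/2 = 10.
By Parseval, this equals Σ |c_n|^2.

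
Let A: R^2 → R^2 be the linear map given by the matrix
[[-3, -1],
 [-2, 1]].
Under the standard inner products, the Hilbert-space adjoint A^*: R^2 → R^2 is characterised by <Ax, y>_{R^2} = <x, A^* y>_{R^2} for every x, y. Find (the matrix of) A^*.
A^* = A^T =
[[-3, -2],
 [-1, 1]]

For real matrices with standard dot products, the defining identity <Ax, y> = <x, A^* y> gives (Ax)^T y = x^T (A^*) y, i.e. x^T A^T y = x^T (A^*) y. Since this holds for all x, y, we must have A^* = A^T. Therefore
A^* =
[[-3, -2],
 [-1, 1]].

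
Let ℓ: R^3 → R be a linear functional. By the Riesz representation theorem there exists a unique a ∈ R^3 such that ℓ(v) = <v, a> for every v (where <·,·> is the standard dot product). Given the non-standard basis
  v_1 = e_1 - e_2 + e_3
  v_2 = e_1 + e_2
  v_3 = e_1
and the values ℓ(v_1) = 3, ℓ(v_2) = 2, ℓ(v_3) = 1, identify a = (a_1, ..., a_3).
a = (1, 1, 3)

Write a = (a_1, ..., a_3) in the standard basis. For each basis vector v_i, ℓ(v_i) = <v_i, a> is a linear equation in the a_j's. Collect the n equations into a matrix system V a = ℓ, where row i of V is v_i (expressed in the standard basis). Since V is invertible (lower-triangular with 1s on the diagonal, up to permutation), solve by back-substitution:
  V =
[[1, -1, 1],
 [1, 1, 0],
 [1, 0, 0]]
  V a = (3, 2, 1)
Solving gives a = (1, 1, 3).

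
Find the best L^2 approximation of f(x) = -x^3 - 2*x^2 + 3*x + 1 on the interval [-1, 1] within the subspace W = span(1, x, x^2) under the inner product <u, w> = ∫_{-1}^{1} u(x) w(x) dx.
g(x) = -2*x^2 + 12*x/5 + 1

The best approximation g ∈ W is the orthogonal projection of f onto W. Writing g = a_0 + a_1 x + a_2 x^2, the coefficients solve the normal equations G · a = b where
  G_{ij} = <φ_i, φ_j> and b_i = <f, φ_i>, with φ_0 = 1, φ_1 = x, φ_2 = x^2.
G =
  [2, 0, 2/3]
  [0, 2/3, 0]
  [2/3, 0, 2/5],
b = (2/3, 8/5, -2/15).
Solving gives a_0 = 1, a_1 = 12/5, a_2 = -2, so
  g(x) = -2*x^2 + 12*x/5 + 1.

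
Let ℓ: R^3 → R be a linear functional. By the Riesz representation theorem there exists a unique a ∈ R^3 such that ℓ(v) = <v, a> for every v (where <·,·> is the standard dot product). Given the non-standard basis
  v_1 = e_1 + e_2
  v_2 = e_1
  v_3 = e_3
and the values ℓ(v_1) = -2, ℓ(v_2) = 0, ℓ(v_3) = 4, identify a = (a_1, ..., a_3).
a = (0, -2, 4)

Write a = (a_1, ..., a_3) in the standard basis. For each basis vector v_i, ℓ(v_i) = <v_i, a> is a linear equation in the a_j's. Collect the n equations into a matrix system V a = ℓ, where row i of V is v_i (expressed in the standard basis). Since V is invertible (lower-triangular with 1s on the diagonal, up to permutation), solve by back-substitution:
  V =
[[1, 1, 0],
 [1, 0, 0],
 [0, 0, 1]]
  V a = (-2, 0, 4)
Solving gives a = (0, -2, 4).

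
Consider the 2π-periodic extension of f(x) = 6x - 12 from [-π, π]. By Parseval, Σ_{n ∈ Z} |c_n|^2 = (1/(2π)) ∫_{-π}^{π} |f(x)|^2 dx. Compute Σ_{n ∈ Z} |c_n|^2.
Σ |c_n|^2 = 12π^2 + 144

Expand and integrate term by term over [-π, π]:
  ∫ (6x)^2 dx = 36·(2π^3/3); ∫ 2·6·(-12)·x dx = 0 (odd integrand); ∫ (-12)^2 dx = 144·2π.
So (1/(2π)) ∫_{-π}^{π} (6x - 12)^2 dx = 36π^2/3 + 144 = 12π^2 + 144.
Parseval ⇒ Σ |c_n|^2 = 12π^2 + 144.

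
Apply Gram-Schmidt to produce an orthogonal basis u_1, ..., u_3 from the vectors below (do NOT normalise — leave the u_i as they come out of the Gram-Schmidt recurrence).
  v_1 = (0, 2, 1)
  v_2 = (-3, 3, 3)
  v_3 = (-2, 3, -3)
Orthogonal basis:
  u_1 = (0, 2, 1)
  u_2 = (-3, -3/5, 6/5)
  u_3 = (-11/6, 11/6, -11/3)

Apply the Gram-Schmidt recurrence
  u_1 = v_1
  u_i = v_i − Σ_{j<i} ((v_i · u_j) / (u_j · u_j)) · u_j.

Step by step this gives:
  u_1 = (0, 2, 1)
  u_2 = (-3, -3/5, 6/5)
  u_3 = (-11/6, 11/6, -11/3)

Orthogonality check:
  u_2 · u_1 = 0 (should be 0)
  u_3 · u_1 = 0 (should be 0)
  u_3 · u_2 = 0 (should be 0)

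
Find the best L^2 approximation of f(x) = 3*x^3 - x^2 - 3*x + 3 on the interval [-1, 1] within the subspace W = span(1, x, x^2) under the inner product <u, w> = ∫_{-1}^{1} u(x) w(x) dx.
g(x) = -x^2 - 6*x/5 + 3

The best approximation g ∈ W is the orthogonal projection of f onto W. Writing g = a_0 + a_1 x + a_2 x^2, the coefficients solve the normal equations G · a = b where
  G_{ij} = <φ_i, φ_j> and b_i = <f, φ_i>, with φ_0 = 1, φ_1 = x, φ_2 = x^2.
G =
  [2, 0, 2/3]
  [0, 2/3, 0]
  [2/3, 0, 2/5],
b = (16/3, -4/5, 8/5).
Solving gives a_0 = 3, a_1 = -6/5, a_2 = -1, so
  g(x) = -x^2 - 6*x/5 + 3.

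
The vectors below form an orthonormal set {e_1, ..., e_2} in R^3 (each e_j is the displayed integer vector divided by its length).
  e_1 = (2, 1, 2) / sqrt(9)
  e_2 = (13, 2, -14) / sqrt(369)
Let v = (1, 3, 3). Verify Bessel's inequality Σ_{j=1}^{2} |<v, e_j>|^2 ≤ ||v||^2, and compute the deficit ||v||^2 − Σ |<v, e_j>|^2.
Σ |<v, e_j>|^2 = 610/41; ||v||^2 = 19; deficit = 169/41

Write each e_j = u_j / sqrt(<u_j, u_j>) where u_j is the displayed integer vector. Then <v, e_j> = <v, u_j> / sqrt(<u_j, u_j>), so |<v, e_j>|^2 = <v, u_j>^2 / <u_j, u_j>.
Coefficients: <v, e_1> = 11/sqrt(9), <v, e_2> = -23/sqrt(369).
Square and sum: Σ |<v, e_j>|^2 = 610/41.
Compute ||v||^2 = v·v = 19.
Deficit = 19 − 610/41 = 169/41 ≥ 0, confirming Bessel's inequality. (The deficit equals ||v − Σ <v,e_j> e_j||^2, the squared distance from v to span{e_j}.)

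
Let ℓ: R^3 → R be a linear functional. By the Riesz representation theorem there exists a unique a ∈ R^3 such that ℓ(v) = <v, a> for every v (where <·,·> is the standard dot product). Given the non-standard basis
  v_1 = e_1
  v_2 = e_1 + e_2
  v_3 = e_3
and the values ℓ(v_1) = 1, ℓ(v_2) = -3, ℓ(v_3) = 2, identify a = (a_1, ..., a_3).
a = (1, -4, 2)

Write a = (a_1, ..., a_3) in the standard basis. For each basis vector v_i, ℓ(v_i) = <v_i, a> is a linear equation in the a_j's. Collect the n equations into a matrix system V a = ℓ, where row i of V is v_i (expressed in the standard basis). Since V is invertible (lower-triangular with 1s on the diagonal, up to permutation), solve by back-substitution:
  V =
[[1, 0, 0],
 [1, 1, 0],
 [0, 0, 1]]
  V a = (1, -3, 2)
Solving gives a = (1, -4, 2).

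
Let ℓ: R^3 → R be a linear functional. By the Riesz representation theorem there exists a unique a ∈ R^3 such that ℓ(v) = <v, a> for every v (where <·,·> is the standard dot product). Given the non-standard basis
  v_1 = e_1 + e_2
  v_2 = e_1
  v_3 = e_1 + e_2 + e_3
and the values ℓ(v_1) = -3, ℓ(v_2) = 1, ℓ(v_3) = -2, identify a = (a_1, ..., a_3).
a = (1, -4, 1)

Write a = (a_1, ..., a_3) in the standard basis. For each basis vector v_i, ℓ(v_i) = <v_i, a> is a linear equation in the a_j's. Collect the n equations into a matrix system V a = ℓ, where row i of V is v_i (expressed in the standard basis). Since V is invertible (lower-triangular with 1s on the diagonal, up to permutation), solve by back-substitution:
  V =
[[1, 1, 0],
 [1, 0, 0],
 [1, 1, 1]]
  V a = (-3, 1, -2)
Solving gives a = (1, -4, 1).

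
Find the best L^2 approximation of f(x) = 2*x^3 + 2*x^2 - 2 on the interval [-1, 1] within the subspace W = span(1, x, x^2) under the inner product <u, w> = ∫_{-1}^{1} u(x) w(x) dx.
g(x) = 2*x^2 + 6*x/5 - 2

The best approximation g ∈ W is the orthogonal projection of f onto W. Writing g = a_0 + a_1 x + a_2 x^2, the coefficients solve the normal equations G · a = b where
  G_{ij} = <φ_i, φ_j> and b_i = <f, φ_i>, with φ_0 = 1, φ_1 = x, φ_2 = x^2.
G =
  [2, 0, 2/3]
  [0, 2/3, 0]
  [2/3, 0, 2/5],
b = (-8/3, 4/5, -8/15).
Solving gives a_0 = -2, a_1 = 6/5, a_2 = 2, so
  g(x) = 2*x^2 + 6*x/5 - 2.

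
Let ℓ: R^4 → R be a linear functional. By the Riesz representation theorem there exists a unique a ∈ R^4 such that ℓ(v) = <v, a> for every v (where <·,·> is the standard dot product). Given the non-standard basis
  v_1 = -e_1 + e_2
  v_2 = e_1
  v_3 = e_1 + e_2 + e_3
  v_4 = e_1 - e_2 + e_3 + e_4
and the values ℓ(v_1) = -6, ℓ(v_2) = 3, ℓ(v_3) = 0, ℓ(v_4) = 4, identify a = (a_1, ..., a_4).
a = (3, -3, 0, -2)

Write a = (a_1, ..., a_4) in the standard basis. For each basis vector v_i, ℓ(v_i) = <v_i, a> is a linear equation in the a_j's. Collect the n equations into a matrix system V a = ℓ, where row i of V is v_i (expressed in the standard basis). Since V is invertible (lower-triangular with 1s on the diagonal, up to permutation), solve by back-substitution:
  V =
[[-1, 1, 0, 0],
 [1, 0, 0, 0],
 [1, 1, 1, 0],
 [1, -1, 1, 1]]
  V a = (-6, 3, 0, 4)
Solving gives a = (3, -3, 0, -2).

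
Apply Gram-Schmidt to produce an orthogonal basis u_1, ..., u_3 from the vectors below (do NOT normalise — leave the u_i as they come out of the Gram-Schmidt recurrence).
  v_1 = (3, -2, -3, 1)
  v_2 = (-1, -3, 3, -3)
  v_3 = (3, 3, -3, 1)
Orthogonal basis:
  u_1 = (3, -2, -3, 1)
  u_2 = (4/23, -87/23, 42/23, -60/23)
  u_3 = (810/563, 680/563, 60/563, -890/563)

Apply the Gram-Schmidt recurrence
  u_1 = v_1
  u_i = v_i − Σ_{j<i} ((v_i · u_j) / (u_j · u_j)) · u_j.

Step by step this gives:
  u_1 = (3, -2, -3, 1)
  u_2 = (4/23, -87/23, 42/23, -60/23)
  u_3 = (810/563, 680/563, 60/563, -890/563)

Orthogonality check:
  u_2 · u_1 = 0 (should be 0)
  u_3 · u_1 = 0 (should be 0)
  u_3 · u_2 = 0 (should be 0)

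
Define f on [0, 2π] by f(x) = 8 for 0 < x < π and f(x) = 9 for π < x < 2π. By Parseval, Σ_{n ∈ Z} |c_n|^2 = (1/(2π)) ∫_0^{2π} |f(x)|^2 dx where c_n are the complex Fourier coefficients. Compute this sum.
Σ |c_n|^2 = 145/2

Parseval equates the L^2 energy of f (normalised by 1/(2π)) with the ℓ^2 sum of its Fourier coefficients: (1/(2π)) ∫_0^{2π} |f|^2 = Σ |c_n|^2.
Compute the left side: (1/(2π)) [∫_0^π 8^2 dx + ∫_π^{2π} 9^2 dx] = (1/(2π)) · (64π + 81π) = (64 + 81)/2 = 145/2.
So Σ_{n ∈ Z} |c_n|^2 = 145/2.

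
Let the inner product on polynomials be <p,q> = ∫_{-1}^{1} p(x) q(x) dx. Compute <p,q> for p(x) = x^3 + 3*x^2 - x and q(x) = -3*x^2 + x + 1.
<p,q> = -28/15

Expand the product: p(x)·q(x) = -3*x^5 - 8*x^4 + 7*x^3 + 2*x^2 - x.
∫_{-1}^{1} of each monomial x^k gives [2/(k+1) if k even, 0 if k odd]. Integrating term-by-term (or equivalently evaluating the antiderivative F(x) = -x^6/2 - 8*x^5/5 + 7*x^4/4 + 2*x^3/3 - x^2/2 at the endpoints):
  F(1) − F(−1) = -11/60 − (101/60) = -28/15.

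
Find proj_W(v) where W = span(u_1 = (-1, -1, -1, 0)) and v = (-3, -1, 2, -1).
proj_W(v) = (-2/3, -2/3, -2/3, 0)

Set up U = [u_1 | ... | u_1] ∈ R^(4×1). The projector onto W = col(U) is P = U (U^T U)^(-1) U^T.
Compute U^T U =
  [3],
and U^T v = (2).
Solve U^T U · c = U^T v for the coefficients: c = (2/3). The projection is proj_W(v) = U c.
Check: (v - proj_W(v)) · u_1 = 0  (should be 0).
Result: proj_W(v) = (-2/3, -2/3, -2/3, 0).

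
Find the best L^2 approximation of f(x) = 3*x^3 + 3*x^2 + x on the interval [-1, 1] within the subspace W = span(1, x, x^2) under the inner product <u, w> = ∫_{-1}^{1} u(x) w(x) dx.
g(x) = 3*x^2 + 14*x/5

The best approximation g ∈ W is the orthogonal projection of f onto W. Writing g = a_0 + a_1 x + a_2 x^2, the coefficients solve the normal equations G · a = b where
  G_{ij} = <φ_i, φ_j> and b_i = <f, φ_i>, with φ_0 = 1, φ_1 = x, φ_2 = x^2.
G =
  [2, 0, 2/3]
  [0, 2/3, 0]
  [2/3, 0, 2/5],
b = (2, 28/15, 6/5).
Solving gives a_0 = 0, a_1 = 14/5, a_2 = 3, so
  g(x) = 3*x^2 + 14*x/5.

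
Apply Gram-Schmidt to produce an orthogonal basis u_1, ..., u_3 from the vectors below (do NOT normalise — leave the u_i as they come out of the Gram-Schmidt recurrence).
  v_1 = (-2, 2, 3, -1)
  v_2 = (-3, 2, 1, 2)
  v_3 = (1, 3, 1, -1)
Orthogonal basis:
  u_1 = (-2, 2, 3, -1)
  u_2 = (-16/9, 7/9, -5/6, 47/18)
  u_3 = (291/203, 67/29, -111/203, 23/203)

Apply the Gram-Schmidt recurrence
  u_1 = v_1
  u_i = v_i − Σ_{j<i} ((v_i · u_j) / (u_j · u_j)) · u_j.

Step by step this gives:
  u_1 = (-2, 2, 3, -1)
  u_2 = (-16/9, 7/9, -5/6, 47/18)
  u_3 = (291/203, 67/29, -111/203, 23/203)

Orthogonality check:
  u_2 · u_1 = 0 (should be 0)
  u_3 · u_1 = 0 (should be 0)
  u_3 · u_2 = 0 (should be 0)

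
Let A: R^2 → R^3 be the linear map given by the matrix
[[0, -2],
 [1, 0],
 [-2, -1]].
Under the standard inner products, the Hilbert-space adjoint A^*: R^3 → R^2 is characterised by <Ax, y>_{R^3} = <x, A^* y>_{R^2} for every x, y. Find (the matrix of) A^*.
A^* = A^T =
[[0, 1, -2],
 [-2, 0, -1]]

For real matrices with standard dot products, the defining identity <Ax, y> = <x, A^* y> gives (Ax)^T y = x^T (A^*) y, i.e. x^T A^T y = x^T (A^*) y. Since this holds for all x, y, we must have A^* = A^T. Therefore
A^* =
[[0, 1, -2],
 [-2, 0, -1]].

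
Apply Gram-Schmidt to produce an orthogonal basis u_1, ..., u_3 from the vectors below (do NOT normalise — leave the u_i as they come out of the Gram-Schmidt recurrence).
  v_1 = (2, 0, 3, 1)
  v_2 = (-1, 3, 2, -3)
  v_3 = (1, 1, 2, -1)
Orthogonal basis:
  u_1 = (2, 0, 3, 1)
  u_2 = (-8/7, 3, 25/14, -43/14)
  u_3 = (136/321, -12/107, -52/321, -116/321)

Apply the Gram-Schmidt recurrence
  u_1 = v_1
  u_i = v_i − Σ_{j<i} ((v_i · u_j) / (u_j · u_j)) · u_j.

Step by step this gives:
  u_1 = (2, 0, 3, 1)
  u_2 = (-8/7, 3, 25/14, -43/14)
  u_3 = (136/321, -12/107, -52/321, -116/321)

Orthogonality check:
  u_2 · u_1 = 0 (should be 0)
  u_3 · u_1 = 0 (should be 0)
  u_3 · u_2 = 0 (should be 0)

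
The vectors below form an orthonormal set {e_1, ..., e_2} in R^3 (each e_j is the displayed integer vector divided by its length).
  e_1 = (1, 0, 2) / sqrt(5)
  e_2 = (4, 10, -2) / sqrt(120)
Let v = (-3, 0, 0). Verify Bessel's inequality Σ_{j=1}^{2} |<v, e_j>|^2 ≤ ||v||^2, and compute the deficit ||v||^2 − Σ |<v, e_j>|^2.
Σ |<v, e_j>|^2 = 3; ||v||^2 = 9; deficit = 6

Write each e_j = u_j / sqrt(<u_j, u_j>) where u_j is the displayed integer vector. Then <v, e_j> = <v, u_j> / sqrt(<u_j, u_j>), so |<v, e_j>|^2 = <v, u_j>^2 / <u_j, u_j>.
Coefficients: <v, e_1> = -3/sqrt(5), <v, e_2> = -12/sqrt(120).
Square and sum: Σ |<v, e_j>|^2 = 3.
Compute ||v||^2 = v·v = 9.
Deficit = 9 − 3 = 6 ≥ 0, confirming Bessel's inequality. (The deficit equals ||v − Σ <v,e_j> e_j||^2, the squared distance from v to span{e_j}.)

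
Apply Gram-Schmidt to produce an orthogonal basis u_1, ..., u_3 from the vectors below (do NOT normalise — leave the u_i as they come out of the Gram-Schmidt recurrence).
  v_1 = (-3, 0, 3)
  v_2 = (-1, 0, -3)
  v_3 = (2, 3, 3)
Orthogonal basis:
  u_1 = (-3, 0, 3)
  u_2 = (-2, 0, -2)
  u_3 = (0, 3, 0)

Apply the Gram-Schmidt recurrence
  u_1 = v_1
  u_i = v_i − Σ_{j<i} ((v_i · u_j) / (u_j · u_j)) · u_j.

Step by step this gives:
  u_1 = (-3, 0, 3)
  u_2 = (-2, 0, -2)
  u_3 = (0, 3, 0)

Orthogonality check:
  u_2 · u_1 = 0 (should be 0)
  u_3 · u_1 = 0 (should be 0)
  u_3 · u_2 = 0 (should be 0)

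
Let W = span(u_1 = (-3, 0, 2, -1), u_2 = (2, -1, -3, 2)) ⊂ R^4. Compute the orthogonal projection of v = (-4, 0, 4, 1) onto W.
proj_W(v) = (-121/28, -1/4, 69/28, -31/28)

Set up U = [u_1 | ... | u_2] ∈ R^(4×2). The projector onto W = col(U) is P = U (U^T U)^(-1) U^T.
Compute U^T U =
  [14, -14]
  [-14, 18],
and U^T v = (19, -18).
Solve U^T U · c = U^T v for the coefficients: c = (45/28, 1/4). The projection is proj_W(v) = U c.
Check: (v - proj_W(v)) · u_1 = 0  (should be 0).
Check: (v - proj_W(v)) · u_2 = 0  (should be 0).
Result: proj_W(v) = (-121/28, -1/4, 69/28, -31/28).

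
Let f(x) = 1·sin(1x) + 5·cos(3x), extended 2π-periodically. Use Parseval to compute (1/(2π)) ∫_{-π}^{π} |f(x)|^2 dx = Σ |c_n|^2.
Σ |c_n|^2 = 13

Expand |f|^2 and use orthogonality of {sin(nx), cos(mx)} on [-π, π]:
  ∫_{-π}^{π} sin(nx)^2 dx = π, ∫ cos(mx)^2 dx = π, and cross terms integrate to 0.
So ∫_{-π}^{π} f(x)^2 dx = 1^2 · π + 5^2 · π = (1 + 25)π.
Divide by 2π: (1 + 25)/2 = 13.
By Parseval, this equals Σ |c_n|^2.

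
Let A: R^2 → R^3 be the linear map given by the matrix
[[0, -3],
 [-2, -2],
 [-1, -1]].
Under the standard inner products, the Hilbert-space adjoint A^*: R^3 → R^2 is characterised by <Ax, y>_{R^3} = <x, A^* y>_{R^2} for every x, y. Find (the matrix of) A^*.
A^* = A^T =
[[0, -2, -1],
 [-3, -2, -1]]

For real matrices with standard dot products, the defining identity <Ax, y> = <x, A^* y> gives (Ax)^T y = x^T (A^*) y, i.e. x^T A^T y = x^T (A^*) y. Since this holds for all x, y, we must have A^* = A^T. Therefore
A^* =
[[0, -2, -1],
 [-3, -2, -1]].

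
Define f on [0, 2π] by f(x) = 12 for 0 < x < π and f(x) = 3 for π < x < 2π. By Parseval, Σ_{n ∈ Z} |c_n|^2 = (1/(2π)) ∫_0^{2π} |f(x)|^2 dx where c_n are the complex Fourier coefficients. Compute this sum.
Σ |c_n|^2 = 153/2

Parseval equates the L^2 energy of f (normalised by 1/(2π)) with the ℓ^2 sum of its Fourier coefficients: (1/(2π)) ∫_0^{2π} |f|^2 = Σ |c_n|^2.
Compute the left side: (1/(2π)) [∫_0^π 12^2 dx + ∫_π^{2π} 3^2 dx] = (1/(2π)) · (144π + 9π) = (144 + 9)/2 = 153/2.
So Σ_{n ∈ Z} |c_n|^2 = 153/2.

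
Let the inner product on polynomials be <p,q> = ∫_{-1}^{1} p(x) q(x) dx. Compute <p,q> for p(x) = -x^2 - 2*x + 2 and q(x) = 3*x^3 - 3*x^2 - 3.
<p,q> = -76/5

Expand the product: p(x)·q(x) = -3*x^5 - 3*x^4 + 12*x^3 - 3*x^2 + 6*x - 6.
∫_{-1}^{1} of each monomial x^k gives [2/(k+1) if k even, 0 if k odd]. Integrating term-by-term (or equivalently evaluating the antiderivative F(x) = -x^6/2 - 3*x^5/5 + 3*x^4 - x^3 + 3*x^2 - 6*x at the endpoints):
  F(1) − F(−1) = -21/10 − (131/10) = -76/5.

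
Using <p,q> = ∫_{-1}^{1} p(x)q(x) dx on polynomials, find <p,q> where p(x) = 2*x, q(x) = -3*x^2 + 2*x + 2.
<p,q> = 8/3

Expand the product: p(x)·q(x) = -6*x^3 + 4*x^2 + 4*x.
∫_{-1}^{1} of each monomial x^k gives [2/(k+1) if k even, 0 if k odd]. Integrating term-by-term (or equivalently evaluating the antiderivative F(x) = -3*x^4/2 + 4*x^3/3 + 2*x^2 at the endpoints):
  F(1) − F(−1) = 11/6 − (-5/6) = 8/3.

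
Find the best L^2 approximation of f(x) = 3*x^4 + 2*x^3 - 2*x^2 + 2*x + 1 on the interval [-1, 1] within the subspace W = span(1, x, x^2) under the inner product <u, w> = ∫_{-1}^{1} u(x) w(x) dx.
g(x) = 4*x^2/7 + 16*x/5 + 26/35

The best approximation g ∈ W is the orthogonal projection of f onto W. Writing g = a_0 + a_1 x + a_2 x^2, the coefficients solve the normal equations G · a = b where
  G_{ij} = <φ_i, φ_j> and b_i = <f, φ_i>, with φ_0 = 1, φ_1 = x, φ_2 = x^2.
G =
  [2, 0, 2/3]
  [0, 2/3, 0]
  [2/3, 0, 2/5],
b = (28/15, 32/15, 76/105).
Solving gives a_0 = 26/35, a_1 = 16/5, a_2 = 4/7, so
  g(x) = 4*x^2/7 + 16*x/5 + 26/35.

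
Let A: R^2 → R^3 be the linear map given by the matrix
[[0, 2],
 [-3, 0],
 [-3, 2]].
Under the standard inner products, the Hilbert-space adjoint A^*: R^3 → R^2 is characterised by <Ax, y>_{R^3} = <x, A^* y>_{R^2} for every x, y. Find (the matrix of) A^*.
A^* = A^T =
[[0, -3, -3],
 [2, 0, 2]]

For real matrices with standard dot products, the defining identity <Ax, y> = <x, A^* y> gives (Ax)^T y = x^T (A^*) y, i.e. x^T A^T y = x^T (A^*) y. Since this holds for all x, y, we must have A^* = A^T. Therefore
A^* =
[[0, -3, -3],
 [2, 0, 2]].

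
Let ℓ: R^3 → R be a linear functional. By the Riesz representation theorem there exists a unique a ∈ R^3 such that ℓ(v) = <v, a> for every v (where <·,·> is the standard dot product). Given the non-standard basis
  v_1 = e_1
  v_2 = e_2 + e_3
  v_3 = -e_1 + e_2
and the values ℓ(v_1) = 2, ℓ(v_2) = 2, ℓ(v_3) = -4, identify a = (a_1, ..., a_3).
a = (2, -2, 4)

Write a = (a_1, ..., a_3) in the standard basis. For each basis vector v_i, ℓ(v_i) = <v_i, a> is a linear equation in the a_j's. Collect the n equations into a matrix system V a = ℓ, where row i of V is v_i (expressed in the standard basis). Since V is invertible (lower-triangular with 1s on the diagonal, up to permutation), solve by back-substitution:
  V =
[[1, 0, 0],
 [0, 1, 1],
 [-1, 1, 0]]
  V a = (2, 2, -4)
Solving gives a = (2, -2, 4).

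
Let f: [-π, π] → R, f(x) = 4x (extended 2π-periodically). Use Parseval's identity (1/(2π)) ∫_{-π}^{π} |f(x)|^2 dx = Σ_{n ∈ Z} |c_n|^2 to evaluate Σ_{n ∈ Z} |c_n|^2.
Σ |c_n|^2 = 16π^2/3

Expand and integrate term by term over [-π, π]:
  ∫ (4x)^2 dx = 16·(2π^3/3); ∫ 2·4·(0)·x dx = 0 (odd integrand); ∫ 0^2 dx = 0·2π.
So (1/(2π)) ∫_{-π}^{π} (4x)^2 dx = 16π^2/3 + 0 = 16π^2/3.
Parseval ⇒ Σ |c_n|^2 = 16π^2/3.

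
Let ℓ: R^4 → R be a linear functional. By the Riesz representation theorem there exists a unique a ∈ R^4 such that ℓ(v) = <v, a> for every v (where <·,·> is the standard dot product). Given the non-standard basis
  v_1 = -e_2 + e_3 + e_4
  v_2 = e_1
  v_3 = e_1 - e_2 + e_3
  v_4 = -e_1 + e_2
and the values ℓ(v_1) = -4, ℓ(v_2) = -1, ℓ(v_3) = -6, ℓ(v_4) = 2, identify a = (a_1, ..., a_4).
a = (-1, 1, -4, 1)

Write a = (a_1, ..., a_4) in the standard basis. For each basis vector v_i, ℓ(v_i) = <v_i, a> is a linear equation in the a_j's. Collect the n equations into a matrix system V a = ℓ, where row i of V is v_i (expressed in the standard basis). Since V is invertible (lower-triangular with 1s on the diagonal, up to permutation), solve by back-substitution:
  V =
[[0, -1, 1, 1],
 [1, 0, 0, 0],
 [1, -1, 1, 0],
 [-1, 1, 0, 0]]
  V a = (-4, -1, -6, 2)
Solving gives a = (-1, 1, -4, 1).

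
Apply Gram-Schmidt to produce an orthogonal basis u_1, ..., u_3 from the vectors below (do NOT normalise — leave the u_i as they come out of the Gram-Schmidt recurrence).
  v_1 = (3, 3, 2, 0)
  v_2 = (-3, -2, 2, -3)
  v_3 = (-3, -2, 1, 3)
Orthogonal basis:
  u_1 = (3, 3, 2, 0)
  u_2 = (-3/2, -1/2, 3, -3)
  u_3 = (-570/451, -108/451, 1017/451, 120/41)

Apply the Gram-Schmidt recurrence
  u_1 = v_1
  u_i = v_i − Σ_{j<i} ((v_i · u_j) / (u_j · u_j)) · u_j.

Step by step this gives:
  u_1 = (3, 3, 2, 0)
  u_2 = (-3/2, -1/2, 3, -3)
  u_3 = (-570/451, -108/451, 1017/451, 120/41)

Orthogonality check:
  u_2 · u_1 = 0 (should be 0)
  u_3 · u_1 = 0 (should be 0)
  u_3 · u_2 = 0 (should be 0)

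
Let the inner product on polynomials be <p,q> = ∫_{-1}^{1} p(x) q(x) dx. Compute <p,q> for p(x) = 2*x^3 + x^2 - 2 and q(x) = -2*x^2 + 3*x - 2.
<p,q> = 164/15

Expand the product: p(x)·q(x) = -4*x^5 + 4*x^4 - x^3 + 2*x^2 - 6*x + 4.
∫_{-1}^{1} of each monomial x^k gives [2/(k+1) if k even, 0 if k odd]. Integrating term-by-term (or equivalently evaluating the antiderivative F(x) = -2*x^6/3 + 4*x^5/5 - x^4/4 + 2*x^3/3 - 3*x^2 + 4*x at the endpoints):
  F(1) − F(−1) = 31/20 − (-563/60) = 164/15.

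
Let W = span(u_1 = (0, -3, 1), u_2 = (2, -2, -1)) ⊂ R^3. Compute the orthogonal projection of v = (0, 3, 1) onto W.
proj_W(v) = (-12/13, 171/65, -7/65)

Set up U = [u_1 | ... | u_2] ∈ R^(3×2). The projector onto W = col(U) is P = U (U^T U)^(-1) U^T.
Compute U^T U =
  [10, 5]
  [5, 9],
and U^T v = (-8, -7).
Solve U^T U · c = U^T v for the coefficients: c = (-37/65, -6/13). The projection is proj_W(v) = U c.
Check: (v - proj_W(v)) · u_1 = 0  (should be 0).
Check: (v - proj_W(v)) · u_2 = 0  (should be 0).
Result: proj_W(v) = (-12/13, 171/65, -7/65).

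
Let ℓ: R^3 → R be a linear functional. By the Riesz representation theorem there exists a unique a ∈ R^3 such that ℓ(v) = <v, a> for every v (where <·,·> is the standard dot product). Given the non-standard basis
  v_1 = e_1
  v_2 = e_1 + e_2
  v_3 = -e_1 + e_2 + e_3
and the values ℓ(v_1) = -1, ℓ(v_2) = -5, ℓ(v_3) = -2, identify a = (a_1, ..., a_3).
a = (-1, -4, 1)

Write a = (a_1, ..., a_3) in the standard basis. For each basis vector v_i, ℓ(v_i) = <v_i, a> is a linear equation in the a_j's. Collect the n equations into a matrix system V a = ℓ, where row i of V is v_i (expressed in the standard basis). Since V is invertible (lower-triangular with 1s on the diagonal, up to permutation), solve by back-substitution:
  V =
[[1, 0, 0],
 [1, 1, 0],
 [-1, 1, 1]]
  V a = (-1, -5, -2)
Solving gives a = (-1, -4, 1).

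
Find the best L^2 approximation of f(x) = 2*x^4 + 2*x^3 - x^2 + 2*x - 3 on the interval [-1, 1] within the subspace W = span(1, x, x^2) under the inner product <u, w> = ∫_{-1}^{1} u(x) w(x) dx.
g(x) = 5*x^2/7 + 16*x/5 - 111/35

The best approximation g ∈ W is the orthogonal projection of f onto W. Writing g = a_0 + a_1 x + a_2 x^2, the coefficients solve the normal equations G · a = b where
  G_{ij} = <φ_i, φ_j> and b_i = <f, φ_i>, with φ_0 = 1, φ_1 = x, φ_2 = x^2.
G =
  [2, 0, 2/3]
  [0, 2/3, 0]
  [2/3, 0, 2/5],
b = (-88/15, 32/15, -64/35).
Solving gives a_0 = -111/35, a_1 = 16/5, a_2 = 5/7, so
  g(x) = 5*x^2/7 + 16*x/5 - 111/35.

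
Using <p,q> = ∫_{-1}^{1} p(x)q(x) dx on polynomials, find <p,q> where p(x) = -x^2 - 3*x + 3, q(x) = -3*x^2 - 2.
<p,q> = -232/15

Expand the product: p(x)·q(x) = 3*x^4 + 9*x^3 - 7*x^2 + 6*x - 6.
∫_{-1}^{1} of each monomial x^k gives [2/(k+1) if k even, 0 if k odd]. Integrating term-by-term (or equivalently evaluating the antiderivative F(x) = 3*x^5/5 + 9*x^4/4 - 7*x^3/3 + 3*x^2 - 6*x at the endpoints):
  F(1) − F(−1) = -149/60 − (779/60) = -232/15.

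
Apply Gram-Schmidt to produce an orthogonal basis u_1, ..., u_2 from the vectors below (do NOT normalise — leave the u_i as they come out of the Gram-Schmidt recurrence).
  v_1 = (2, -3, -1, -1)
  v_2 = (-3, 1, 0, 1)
Orthogonal basis:
  u_1 = (2, -3, -1, -1)
  u_2 = (-5/3, -1, -2/3, 1/3)

Apply the Gram-Schmidt recurrence
  u_1 = v_1
  u_i = v_i − Σ_{j<i} ((v_i · u_j) / (u_j · u_j)) · u_j.

Step by step this gives:
  u_1 = (2, -3, -1, -1)
  u_2 = (-5/3, -1, -2/3, 1/3)

Orthogonality check:
  u_2 · u_1 = 0 (should be 0)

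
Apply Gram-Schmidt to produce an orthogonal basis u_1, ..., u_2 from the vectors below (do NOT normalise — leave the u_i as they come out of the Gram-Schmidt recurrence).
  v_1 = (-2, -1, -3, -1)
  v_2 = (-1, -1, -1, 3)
Orthogonal basis:
  u_1 = (-2, -1, -3, -1)
  u_2 = (-3/5, -4/5, -2/5, 16/5)

Apply the Gram-Schmidt recurrence
  u_1 = v_1
  u_i = v_i − Σ_{j<i} ((v_i · u_j) / (u_j · u_j)) · u_j.

Step by step this gives:
  u_1 = (-2, -1, -3, -1)
  u_2 = (-3/5, -4/5, -2/5, 16/5)

Orthogonality check:
  u_2 · u_1 = 0 (should be 0)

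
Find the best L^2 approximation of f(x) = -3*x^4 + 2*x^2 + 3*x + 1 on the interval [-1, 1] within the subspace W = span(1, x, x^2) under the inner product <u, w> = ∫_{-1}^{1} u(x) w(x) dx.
g(x) = -4*x^2/7 + 3*x + 44/35

The best approximation g ∈ W is the orthogonal projection of f onto W. Writing g = a_0 + a_1 x + a_2 x^2, the coefficients solve the normal equations G · a = b where
  G_{ij} = <φ_i, φ_j> and b_i = <f, φ_i>, with φ_0 = 1, φ_1 = x, φ_2 = x^2.
G =
  [2, 0, 2/3]
  [0, 2/3, 0]
  [2/3, 0, 2/5],
b = (32/15, 2, 64/105).
Solving gives a_0 = 44/35, a_1 = 3, a_2 = -4/7, so
  g(x) = -4*x^2/7 + 3*x + 44/35.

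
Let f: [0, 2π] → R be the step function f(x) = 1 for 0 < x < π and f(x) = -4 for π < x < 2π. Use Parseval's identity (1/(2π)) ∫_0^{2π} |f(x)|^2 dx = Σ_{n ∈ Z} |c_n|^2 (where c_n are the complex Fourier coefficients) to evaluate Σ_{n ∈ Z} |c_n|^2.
Σ |c_n|^2 = 17/2

Parseval equates the L^2 energy of f (normalised by 1/(2π)) with the ℓ^2 sum of its Fourier coefficients: (1/(2π)) ∫_0^{2π} |f|^2 = Σ |c_n|^2.
Compute the left side: (1/(2π)) [∫_0^π 1^2 dx + ∫_π^{2π} (-4)^2 dx] = (1/(2π)) · (1π + 16π) = (1 + 16)/2 = 17/2.
So Σ_{n ∈ Z} |c_n|^2 = 17/2.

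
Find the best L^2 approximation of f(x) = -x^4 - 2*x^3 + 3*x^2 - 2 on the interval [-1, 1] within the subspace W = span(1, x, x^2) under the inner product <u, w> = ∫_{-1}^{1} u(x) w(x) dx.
g(x) = 15*x^2/7 - 6*x/5 - 67/35

The best approximation g ∈ W is the orthogonal projection of f onto W. Writing g = a_0 + a_1 x + a_2 x^2, the coefficients solve the normal equations G · a = b where
  G_{ij} = <φ_i, φ_j> and b_i = <f, φ_i>, with φ_0 = 1, φ_1 = x, φ_2 = x^2.
G =
  [2, 0, 2/3]
  [0, 2/3, 0]
  [2/3, 0, 2/5],
b = (-12/5, -4/5, -44/105).
Solving gives a_0 = -67/35, a_1 = -6/5, a_2 = 15/7, so
  g(x) = 15*x^2/7 - 6*x/5 - 67/35.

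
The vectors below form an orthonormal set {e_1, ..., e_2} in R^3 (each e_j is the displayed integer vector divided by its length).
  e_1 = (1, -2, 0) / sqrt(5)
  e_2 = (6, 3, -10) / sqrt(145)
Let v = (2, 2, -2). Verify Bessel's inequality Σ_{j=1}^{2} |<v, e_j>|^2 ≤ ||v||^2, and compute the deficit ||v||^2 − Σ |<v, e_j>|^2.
Σ |<v, e_j>|^2 = 312/29; ||v||^2 = 12; deficit = 36/29

Write each e_j = u_j / sqrt(<u_j, u_j>) where u_j is the displayed integer vector. Then <v, e_j> = <v, u_j> / sqrt(<u_j, u_j>), so |<v, e_j>|^2 = <v, u_j>^2 / <u_j, u_j>.
Coefficients: <v, e_1> = -2/sqrt(5), <v, e_2> = 38/sqrt(145).
Square and sum: Σ |<v, e_j>|^2 = 312/29.
Compute ||v||^2 = v·v = 12.
Deficit = 12 − 312/29 = 36/29 ≥ 0, confirming Bessel's inequality. (The deficit equals ||v − Σ <v,e_j> e_j||^2, the squared distance from v to span{e_j}.)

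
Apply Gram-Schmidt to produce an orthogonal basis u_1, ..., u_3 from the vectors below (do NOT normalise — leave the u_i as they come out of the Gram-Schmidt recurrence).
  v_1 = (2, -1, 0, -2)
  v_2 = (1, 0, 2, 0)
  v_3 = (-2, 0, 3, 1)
Orthogonal basis:
  u_1 = (2, -1, 0, -2)
  u_2 = (5/9, 2/9, 2, 4/9)
  u_3 = (-54/41, -38/41, 27/41, -35/41)

Apply the Gram-Schmidt recurrence
  u_1 = v_1
  u_i = v_i − Σ_{j<i} ((v_i · u_j) / (u_j · u_j)) · u_j.

Step by step this gives:
  u_1 = (2, -1, 0, -2)
  u_2 = (5/9, 2/9, 2, 4/9)
  u_3 = (-54/41, -38/41, 27/41, -35/41)

Orthogonality check:
  u_2 · u_1 = 0 (should be 0)
  u_3 · u_1 = 0 (should be 0)
  u_3 · u_2 = 0 (should be 0)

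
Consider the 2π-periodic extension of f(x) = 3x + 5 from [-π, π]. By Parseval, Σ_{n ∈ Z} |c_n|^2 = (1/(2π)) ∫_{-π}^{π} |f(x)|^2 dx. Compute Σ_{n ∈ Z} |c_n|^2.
Σ |c_n|^2 = 3π^2 + 25

Expand and integrate term by term over [-π, π]:
  ∫ (3x)^2 dx = 9·(2π^3/3); ∫ 2·3·(5)·x dx = 0 (odd integrand); ∫ 5^2 dx = 25·2π.
So (1/(2π)) ∫_{-π}^{π} (3x + 5)^2 dx = 9π^2/3 + 25 = 3π^2 + 25.
Parseval ⇒ Σ |c_n|^2 = 3π^2 + 25.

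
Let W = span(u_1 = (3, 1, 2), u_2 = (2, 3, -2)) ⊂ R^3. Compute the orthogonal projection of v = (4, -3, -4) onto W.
proj_W(v) = (44/71, 87/71, -74/71)

Set up U = [u_1 | ... | u_2] ∈ R^(3×2). The projector onto W = col(U) is P = U (U^T U)^(-1) U^T.
Compute U^T U =
  [14, 5]
  [5, 17],
and U^T v = (1, 7).
Solve U^T U · c = U^T v for the coefficients: c = (-6/71, 31/71). The projection is proj_W(v) = U c.
Check: (v - proj_W(v)) · u_1 = 0  (should be 0).
Check: (v - proj_W(v)) · u_2 = 0  (should be 0).
Result: proj_W(v) = (44/71, 87/71, -74/71).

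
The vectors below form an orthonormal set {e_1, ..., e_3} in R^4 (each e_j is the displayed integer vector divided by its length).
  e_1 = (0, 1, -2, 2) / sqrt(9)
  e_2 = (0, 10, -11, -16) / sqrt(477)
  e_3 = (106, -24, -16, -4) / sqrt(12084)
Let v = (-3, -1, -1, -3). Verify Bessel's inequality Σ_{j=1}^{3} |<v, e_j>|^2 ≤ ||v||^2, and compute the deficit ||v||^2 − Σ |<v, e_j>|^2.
Σ |<v, e_j>|^2 = 41/3; ||v||^2 = 20; deficit = 19/3

Write each e_j = u_j / sqrt(<u_j, u_j>) where u_j is the displayed integer vector. Then <v, e_j> = <v, u_j> / sqrt(<u_j, u_j>), so |<v, e_j>|^2 = <v, u_j>^2 / <u_j, u_j>.
Coefficients: <v, e_1> = -5/sqrt(9), <v, e_2> = 49/sqrt(477), <v, e_3> = -266/sqrt(12084).
Square and sum: Σ |<v, e_j>|^2 = 41/3.
Compute ||v||^2 = v·v = 20.
Deficit = 20 − 41/3 = 19/3 ≥ 0, confirming Bessel's inequality. (The deficit equals ||v − Σ <v,e_j> e_j||^2, the squared distance from v to span{e_j}.)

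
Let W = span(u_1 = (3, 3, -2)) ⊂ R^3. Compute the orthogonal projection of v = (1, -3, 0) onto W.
proj_W(v) = (-9/11, -9/11, 6/11)

Set up U = [u_1 | ... | u_1] ∈ R^(3×1). The projector onto W = col(U) is P = U (U^T U)^(-1) U^T.
Compute U^T U =
  [22],
and U^T v = (-6).
Solve U^T U · c = U^T v for the coefficients: c = (-3/11). The projection is proj_W(v) = U c.
Check: (v - proj_W(v)) · u_1 = 0  (should be 0).
Result: proj_W(v) = (-9/11, -9/11, 6/11).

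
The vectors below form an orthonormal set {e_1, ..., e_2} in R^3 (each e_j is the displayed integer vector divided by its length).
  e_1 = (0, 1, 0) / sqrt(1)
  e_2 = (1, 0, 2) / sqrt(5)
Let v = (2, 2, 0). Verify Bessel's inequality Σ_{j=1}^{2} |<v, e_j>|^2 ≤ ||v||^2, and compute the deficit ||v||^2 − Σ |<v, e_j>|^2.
Σ |<v, e_j>|^2 = 24/5; ||v||^2 = 8; deficit = 16/5

Write each e_j = u_j / sqrt(<u_j, u_j>) where u_j is the displayed integer vector. Then <v, e_j> = <v, u_j> / sqrt(<u_j, u_j>), so |<v, e_j>|^2 = <v, u_j>^2 / <u_j, u_j>.
Coefficients: <v, e_1> = 2/sqrt(1), <v, e_2> = 2/sqrt(5).
Square and sum: Σ |<v, e_j>|^2 = 24/5.
Compute ||v||^2 = v·v = 8.
Deficit = 8 − 24/5 = 16/5 ≥ 0, confirming Bessel's inequality. (The deficit equals ||v − Σ <v,e_j> e_j||^2, the squared distance from v to span{e_j}.)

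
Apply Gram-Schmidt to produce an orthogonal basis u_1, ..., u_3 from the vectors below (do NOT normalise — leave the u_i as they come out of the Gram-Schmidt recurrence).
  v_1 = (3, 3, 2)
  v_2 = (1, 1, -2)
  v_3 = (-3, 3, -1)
Orthogonal basis:
  u_1 = (3, 3, 2)
  u_2 = (8/11, 8/11, -24/11)
  u_3 = (-3, 3, 0)

Apply the Gram-Schmidt recurrence
  u_1 = v_1
  u_i = v_i − Σ_{j<i} ((v_i · u_j) / (u_j · u_j)) · u_j.

Step by step this gives:
  u_1 = (3, 3, 2)
  u_2 = (8/11, 8/11, -24/11)
  u_3 = (-3, 3, 0)

Orthogonality check:
  u_2 · u_1 = 0 (should be 0)
  u_3 · u_1 = 0 (should be 0)
  u_3 · u_2 = 0 (should be 0)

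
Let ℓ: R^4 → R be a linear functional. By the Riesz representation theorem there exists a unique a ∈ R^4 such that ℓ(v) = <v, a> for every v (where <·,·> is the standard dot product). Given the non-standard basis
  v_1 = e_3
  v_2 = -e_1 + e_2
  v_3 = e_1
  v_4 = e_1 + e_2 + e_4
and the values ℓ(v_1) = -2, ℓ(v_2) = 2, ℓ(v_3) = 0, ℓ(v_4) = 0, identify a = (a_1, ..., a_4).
a = (0, 2, -2, -2)

Write a = (a_1, ..., a_4) in the standard basis. For each basis vector v_i, ℓ(v_i) = <v_i, a> is a linear equation in the a_j's. Collect the n equations into a matrix system V a = ℓ, where row i of V is v_i (expressed in the standard basis). Since V is invertible (lower-triangular with 1s on the diagonal, up to permutation), solve by back-substitution:
  V =
[[0, 0, 1, 0],
 [-1, 1, 0, 0],
 [1, 0, 0, 0],
 [1, 1, 0, 1]]
  V a = (-2, 2, 0, 0)
Solving gives a = (0, 2, -2, -2).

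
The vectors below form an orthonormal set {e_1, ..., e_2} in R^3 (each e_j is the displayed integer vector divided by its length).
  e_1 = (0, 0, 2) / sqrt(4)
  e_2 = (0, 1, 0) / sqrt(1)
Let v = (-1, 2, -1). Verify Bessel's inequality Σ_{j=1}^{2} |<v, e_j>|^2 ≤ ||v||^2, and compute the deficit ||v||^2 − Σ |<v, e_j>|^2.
Σ |<v, e_j>|^2 = 5; ||v||^2 = 6; deficit = 1

Write each e_j = u_j / sqrt(<u_j, u_j>) where u_j is the displayed integer vector. Then <v, e_j> = <v, u_j> / sqrt(<u_j, u_j>), so |<v, e_j>|^2 = <v, u_j>^2 / <u_j, u_j>.
Coefficients: <v, e_1> = -2/sqrt(4), <v, e_2> = 2/sqrt(1).
Square and sum: Σ |<v, e_j>|^2 = 5.
Compute ||v||^2 = v·v = 6.
Deficit = 6 − 5 = 1 ≥ 0, confirming Bessel's inequality. (The deficit equals ||v − Σ <v,e_j> e_j||^2, the squared distance from v to span{e_j}.)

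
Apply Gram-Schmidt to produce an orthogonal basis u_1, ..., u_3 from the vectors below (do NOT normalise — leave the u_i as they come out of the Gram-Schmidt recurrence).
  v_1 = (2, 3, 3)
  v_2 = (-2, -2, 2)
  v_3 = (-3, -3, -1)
Orthogonal basis:
  u_1 = (2, 3, 3)
  u_2 = (-18/11, -16/11, 28/11)
  u_3 = (-12/31, 10/31, -2/31)

Apply the Gram-Schmidt recurrence
  u_1 = v_1
  u_i = v_i − Σ_{j<i} ((v_i · u_j) / (u_j · u_j)) · u_j.

Step by step this gives:
  u_1 = (2, 3, 3)
  u_2 = (-18/11, -16/11, 28/11)
  u_3 = (-12/31, 10/31, -2/31)

Orthogonality check:
  u_2 · u_1 = 0 (should be 0)
  u_3 · u_1 = 0 (should be 0)
  u_3 · u_2 = 0 (should be 0)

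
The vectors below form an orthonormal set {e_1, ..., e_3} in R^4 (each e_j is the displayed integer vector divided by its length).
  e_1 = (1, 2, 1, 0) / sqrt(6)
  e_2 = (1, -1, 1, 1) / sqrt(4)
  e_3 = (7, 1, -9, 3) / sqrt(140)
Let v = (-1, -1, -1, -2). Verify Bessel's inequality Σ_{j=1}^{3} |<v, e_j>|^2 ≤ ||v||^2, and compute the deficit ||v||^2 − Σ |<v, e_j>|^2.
Σ |<v, e_j>|^2 = 107/21; ||v||^2 = 7; deficit = 40/21

Write each e_j = u_j / sqrt(<u_j, u_j>) where u_j is the displayed integer vector. Then <v, e_j> = <v, u_j> / sqrt(<u_j, u_j>), so |<v, e_j>|^2 = <v, u_j>^2 / <u_j, u_j>.
Coefficients: <v, e_1> = -4/sqrt(6), <v, e_2> = -3/sqrt(4), <v, e_3> = -5/sqrt(140).
Square and sum: Σ |<v, e_j>|^2 = 107/21.
Compute ||v||^2 = v·v = 7.
Deficit = 7 − 107/21 = 40/21 ≥ 0, confirming Bessel's inequality. (The deficit equals ||v − Σ <v,e_j> e_j||^2, the squared distance from v to span{e_j}.)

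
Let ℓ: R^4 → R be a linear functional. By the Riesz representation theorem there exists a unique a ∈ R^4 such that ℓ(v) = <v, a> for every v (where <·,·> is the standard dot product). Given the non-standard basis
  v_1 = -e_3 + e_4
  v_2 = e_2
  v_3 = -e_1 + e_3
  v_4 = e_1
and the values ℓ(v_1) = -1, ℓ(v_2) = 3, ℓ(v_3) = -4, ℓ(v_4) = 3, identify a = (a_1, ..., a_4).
a = (3, 3, -1, -2)

Write a = (a_1, ..., a_4) in the standard basis. For each basis vector v_i, ℓ(v_i) = <v_i, a> is a linear equation in the a_j's. Collect the n equations into a matrix system V a = ℓ, where row i of V is v_i (expressed in the standard basis). Since V is invertible (lower-triangular with 1s on the diagonal, up to permutation), solve by back-substitution:
  V =
[[0, 0, -1, 1],
 [0, 1, 0, 0],
 [-1, 0, 1, 0],
 [1, 0, 0, 0]]
  V a = (-1, 3, -4, 3)
Solving gives a = (3, 3, -1, -2).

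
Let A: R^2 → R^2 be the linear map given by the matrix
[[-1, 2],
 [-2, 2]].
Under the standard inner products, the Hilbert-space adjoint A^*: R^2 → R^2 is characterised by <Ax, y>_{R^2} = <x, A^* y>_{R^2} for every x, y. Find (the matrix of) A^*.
A^* = A^T =
[[-1, -2],
 [2, 2]]

For real matrices with standard dot products, the defining identity <Ax, y> = <x, A^* y> gives (Ax)^T y = x^T (A^*) y, i.e. x^T A^T y = x^T (A^*) y. Since this holds for all x, y, we must have A^* = A^T. Therefore
A^* =
[[-1, -2],
 [2, 2]].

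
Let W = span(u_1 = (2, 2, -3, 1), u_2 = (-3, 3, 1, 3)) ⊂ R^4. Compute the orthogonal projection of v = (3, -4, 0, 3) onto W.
proj_W(v) = (88/63, -74/63, -25/42, -155/126)

Set up U = [u_1 | ... | u_2] ∈ R^(4×2). The projector onto W = col(U) is P = U (U^T U)^(-1) U^T.
Compute U^T U =
  [18, 0]
  [0, 28],
and U^T v = (1, -12).
Solve U^T U · c = U^T v for the coefficients: c = (1/18, -3/7). The projection is proj_W(v) = U c.
Check: (v - proj_W(v)) · u_1 = 0  (should be 0).
Check: (v - proj_W(v)) · u_2 = 0  (should be 0).
Result: proj_W(v) = (88/63, -74/63, -25/42, -155/126).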